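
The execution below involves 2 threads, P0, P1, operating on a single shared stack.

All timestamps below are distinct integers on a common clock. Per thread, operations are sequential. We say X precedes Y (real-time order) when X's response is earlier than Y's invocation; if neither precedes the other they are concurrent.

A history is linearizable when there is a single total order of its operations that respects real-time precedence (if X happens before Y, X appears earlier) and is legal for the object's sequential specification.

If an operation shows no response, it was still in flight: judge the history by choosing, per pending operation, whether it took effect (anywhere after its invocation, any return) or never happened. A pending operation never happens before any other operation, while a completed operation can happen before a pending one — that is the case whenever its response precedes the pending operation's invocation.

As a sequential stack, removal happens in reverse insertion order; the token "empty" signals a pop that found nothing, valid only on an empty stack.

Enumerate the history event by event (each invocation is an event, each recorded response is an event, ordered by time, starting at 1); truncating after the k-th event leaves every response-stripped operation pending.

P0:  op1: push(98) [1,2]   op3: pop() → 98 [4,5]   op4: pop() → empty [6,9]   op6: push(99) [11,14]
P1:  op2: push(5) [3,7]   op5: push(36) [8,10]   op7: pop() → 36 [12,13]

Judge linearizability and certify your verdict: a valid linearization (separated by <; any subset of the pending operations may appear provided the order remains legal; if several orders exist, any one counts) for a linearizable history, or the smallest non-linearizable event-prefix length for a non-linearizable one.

1. op1 push(98), leaving stack <98>
2. op3 pop() → 98, leaving stack <>
3. op4 pop() → empty, leaving stack <>
4. op2 push(5), leaving stack <5>
5. op5 push(36), leaving stack <5,36>
6. op7 pop() → 36, leaving stack <5>
7. op6 push(99), leaving stack <5,99>

linearizable — witness: op1 < op3 < op4 < op2 < op5 < op7 < op6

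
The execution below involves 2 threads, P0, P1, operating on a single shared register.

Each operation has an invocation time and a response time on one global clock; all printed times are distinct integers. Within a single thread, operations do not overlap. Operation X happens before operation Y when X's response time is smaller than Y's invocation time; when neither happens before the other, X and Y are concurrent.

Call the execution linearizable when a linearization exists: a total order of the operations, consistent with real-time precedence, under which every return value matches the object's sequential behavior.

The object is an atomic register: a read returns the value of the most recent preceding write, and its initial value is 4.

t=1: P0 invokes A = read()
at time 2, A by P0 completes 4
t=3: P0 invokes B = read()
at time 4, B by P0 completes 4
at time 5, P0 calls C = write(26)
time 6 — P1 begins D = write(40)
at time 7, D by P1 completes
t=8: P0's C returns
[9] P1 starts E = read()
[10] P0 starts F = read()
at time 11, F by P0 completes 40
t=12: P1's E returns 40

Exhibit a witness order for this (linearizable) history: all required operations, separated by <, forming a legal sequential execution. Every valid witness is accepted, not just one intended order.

step 1: A read() → 4 — value 4
step 2: B read() → 4 — value 4
step 3: C write(26) — value 26
step 4: D write(40) — value 40
step 5: E read() → 40 — value 40
step 6: F read() → 40 — value 40

A < B < C < D < E < F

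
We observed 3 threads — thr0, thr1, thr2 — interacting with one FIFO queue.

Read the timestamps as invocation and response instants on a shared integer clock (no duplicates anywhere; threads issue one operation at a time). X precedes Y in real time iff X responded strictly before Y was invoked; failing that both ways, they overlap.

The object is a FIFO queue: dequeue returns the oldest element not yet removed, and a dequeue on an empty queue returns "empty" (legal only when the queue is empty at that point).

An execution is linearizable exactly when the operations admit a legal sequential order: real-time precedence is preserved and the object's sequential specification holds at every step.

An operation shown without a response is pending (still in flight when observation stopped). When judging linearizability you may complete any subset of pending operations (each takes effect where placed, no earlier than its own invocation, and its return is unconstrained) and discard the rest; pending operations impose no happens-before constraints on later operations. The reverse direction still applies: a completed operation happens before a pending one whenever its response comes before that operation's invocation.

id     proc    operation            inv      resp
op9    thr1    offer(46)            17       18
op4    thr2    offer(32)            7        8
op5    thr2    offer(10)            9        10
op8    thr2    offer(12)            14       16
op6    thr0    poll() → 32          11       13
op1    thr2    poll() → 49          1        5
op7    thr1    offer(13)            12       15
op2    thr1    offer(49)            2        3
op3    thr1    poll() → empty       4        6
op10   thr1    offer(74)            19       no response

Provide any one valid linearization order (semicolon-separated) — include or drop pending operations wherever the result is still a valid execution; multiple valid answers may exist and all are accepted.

after step 1 (op2 offer(49)): queue <49>
after step 2 (op1 poll() → 49): queue <>
after step 3 (op3 poll() → empty): queue <>
after step 4 (op4 offer(32)): queue <32>
after step 5 (op5 offer(10)): queue <32,10>
after step 6 (op6 poll() → 32): queue <10>
after step 7 (op7 offer(13)): queue <10,13>
after step 8 (op8 offer(12)): queue <10,13,12>
after step 9 (op9 offer(46)): queue <10,13,12,46>

op2; op1; op3; op4; op5; op6; op7; op8; op9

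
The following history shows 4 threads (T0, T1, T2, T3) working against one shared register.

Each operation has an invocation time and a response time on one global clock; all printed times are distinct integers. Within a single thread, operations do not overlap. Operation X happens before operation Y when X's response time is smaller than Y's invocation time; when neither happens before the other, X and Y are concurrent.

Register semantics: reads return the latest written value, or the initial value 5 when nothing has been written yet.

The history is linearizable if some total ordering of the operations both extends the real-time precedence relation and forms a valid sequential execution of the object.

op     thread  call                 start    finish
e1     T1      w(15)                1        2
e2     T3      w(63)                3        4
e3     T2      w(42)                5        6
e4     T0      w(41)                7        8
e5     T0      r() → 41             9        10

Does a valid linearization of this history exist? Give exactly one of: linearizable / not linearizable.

linearizable

a witness: e1, e2, e3, e4, e5
step 1: e1 w(15) — value 15
step 2: e2 w(63) — value 63
step 3: e3 w(42) — value 42
step 4: e4 w(41) — value 41
step 5: e5 r() → 41 — value 41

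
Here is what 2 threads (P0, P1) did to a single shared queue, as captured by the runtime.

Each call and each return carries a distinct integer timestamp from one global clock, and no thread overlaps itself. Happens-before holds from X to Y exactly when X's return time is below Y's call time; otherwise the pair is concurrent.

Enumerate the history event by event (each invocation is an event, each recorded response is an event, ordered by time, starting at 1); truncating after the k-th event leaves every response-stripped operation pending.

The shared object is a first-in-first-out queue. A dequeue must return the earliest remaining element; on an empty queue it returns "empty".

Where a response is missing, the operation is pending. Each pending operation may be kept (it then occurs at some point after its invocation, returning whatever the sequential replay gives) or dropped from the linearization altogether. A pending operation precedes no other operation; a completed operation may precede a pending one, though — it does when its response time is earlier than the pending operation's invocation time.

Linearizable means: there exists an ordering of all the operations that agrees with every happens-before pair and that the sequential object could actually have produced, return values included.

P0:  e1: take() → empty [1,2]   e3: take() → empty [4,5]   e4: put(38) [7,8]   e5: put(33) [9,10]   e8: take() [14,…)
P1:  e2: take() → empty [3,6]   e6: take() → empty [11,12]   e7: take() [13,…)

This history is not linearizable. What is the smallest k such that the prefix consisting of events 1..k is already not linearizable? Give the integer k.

events 1..11 are linearizable, e.g. via e1, e2, e3, e4, e5:
step 1: e1 take() → empty — queue <>
step 2: e2 take() → empty — queue <>
step 3: e3 take() → empty — queue <>
step 4: e4 put(38) — queue <38>
step 5: e5 put(33) — queue <38,33>
at event 12 (e6's time-12 response) nothing linearizes any more
e.g. e1, e2, e3, e4, e5, e6: illegal at step 6, since e6 take() → empty cannot apply there
e.g. e1, e3, e2, e4, e5, e6: illegal at step 6, since e6 take() → empty cannot apply there

12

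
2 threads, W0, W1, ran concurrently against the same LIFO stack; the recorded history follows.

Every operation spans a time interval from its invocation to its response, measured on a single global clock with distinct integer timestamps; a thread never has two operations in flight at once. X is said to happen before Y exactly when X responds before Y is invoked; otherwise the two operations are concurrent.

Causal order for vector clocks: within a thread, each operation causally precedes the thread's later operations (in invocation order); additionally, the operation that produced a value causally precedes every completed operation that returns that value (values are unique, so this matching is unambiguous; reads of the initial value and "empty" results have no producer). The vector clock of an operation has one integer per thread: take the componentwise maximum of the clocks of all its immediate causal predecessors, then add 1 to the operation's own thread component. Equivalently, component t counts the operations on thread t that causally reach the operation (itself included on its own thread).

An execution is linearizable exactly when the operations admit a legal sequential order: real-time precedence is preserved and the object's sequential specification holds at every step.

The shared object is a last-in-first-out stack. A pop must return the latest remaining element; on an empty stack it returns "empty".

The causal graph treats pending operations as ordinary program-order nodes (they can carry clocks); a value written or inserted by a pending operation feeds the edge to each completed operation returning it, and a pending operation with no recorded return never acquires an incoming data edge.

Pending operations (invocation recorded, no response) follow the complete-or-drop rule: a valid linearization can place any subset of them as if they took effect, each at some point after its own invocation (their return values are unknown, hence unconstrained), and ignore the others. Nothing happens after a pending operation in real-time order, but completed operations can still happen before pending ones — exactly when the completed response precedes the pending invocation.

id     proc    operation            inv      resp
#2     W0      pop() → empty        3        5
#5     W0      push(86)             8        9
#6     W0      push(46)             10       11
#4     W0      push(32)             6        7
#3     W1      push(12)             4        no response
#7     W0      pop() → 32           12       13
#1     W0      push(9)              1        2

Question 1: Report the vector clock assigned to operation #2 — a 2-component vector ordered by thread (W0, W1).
#3, invoked 4, has no incoming edges; only W1's bump applies → (0, 1)
#1, invoked 1, has no incoming edges; only W0's bump applies → (1, 0)
invoked at 3, #2 merges VC(#1)=(1, 0) and bumps W0's slot → (2, 0)
invoked at 6, #4 merges VC(#2)=(2, 0) and bumps W0's slot → (3, 0)
invoked at 8, #5 merges VC(#4)=(3, 0) and bumps W0's slot → (4, 0)
invoked at 10, #6 merges VC(#5)=(4, 0) and bumps W0's slot → (5, 0)
invoked at 12, #7 merges VC(#4)=(3, 0), VC(#6)=(5, 0) and bumps W0's slot → (6, 0)
target: VC(#2) = (2, 0)

(2, 0)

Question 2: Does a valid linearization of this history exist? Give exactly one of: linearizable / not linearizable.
events 1..4 are fine; event 5 — the response of #2 at time 5 — makes the prefix non-linearizable
one real-time candidate order over the 2 completed operations — the LIFO stack replay rejects it
no escape via the 1 pending operation (#3): every completion choice fails
for example #1, #2 (pending dropped) fails at step 2: #2 pop() → empty is not legal there

not linearizable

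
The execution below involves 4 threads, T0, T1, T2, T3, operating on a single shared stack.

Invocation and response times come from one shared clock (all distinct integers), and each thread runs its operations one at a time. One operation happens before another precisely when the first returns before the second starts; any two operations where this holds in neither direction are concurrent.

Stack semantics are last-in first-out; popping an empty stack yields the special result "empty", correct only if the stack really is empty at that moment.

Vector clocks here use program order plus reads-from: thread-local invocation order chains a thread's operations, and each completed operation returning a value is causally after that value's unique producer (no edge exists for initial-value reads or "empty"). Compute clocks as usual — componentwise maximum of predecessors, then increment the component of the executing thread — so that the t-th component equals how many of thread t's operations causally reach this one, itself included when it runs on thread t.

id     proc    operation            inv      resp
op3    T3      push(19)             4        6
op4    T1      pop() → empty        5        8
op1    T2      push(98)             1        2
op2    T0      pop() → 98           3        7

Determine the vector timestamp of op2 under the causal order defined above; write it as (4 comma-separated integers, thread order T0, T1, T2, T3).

(1, 0, 1, 0)

op3 (invocation 4): nothing precedes it; T3's component alone gives (0, 0, 0, 1)
op1 (invocation 1): nothing precedes it; T2's component alone gives (0, 0, 1, 0)
op4 (invocation 5): nothing precedes it; T1's component alone gives (0, 1, 0, 0)
from VC(op1)=(0, 0, 1, 0), op2 (invoked 3) maxes components and bumps T0 → (1, 0, 1, 0)
target: VC(op2) = (1, 0, 1, 0)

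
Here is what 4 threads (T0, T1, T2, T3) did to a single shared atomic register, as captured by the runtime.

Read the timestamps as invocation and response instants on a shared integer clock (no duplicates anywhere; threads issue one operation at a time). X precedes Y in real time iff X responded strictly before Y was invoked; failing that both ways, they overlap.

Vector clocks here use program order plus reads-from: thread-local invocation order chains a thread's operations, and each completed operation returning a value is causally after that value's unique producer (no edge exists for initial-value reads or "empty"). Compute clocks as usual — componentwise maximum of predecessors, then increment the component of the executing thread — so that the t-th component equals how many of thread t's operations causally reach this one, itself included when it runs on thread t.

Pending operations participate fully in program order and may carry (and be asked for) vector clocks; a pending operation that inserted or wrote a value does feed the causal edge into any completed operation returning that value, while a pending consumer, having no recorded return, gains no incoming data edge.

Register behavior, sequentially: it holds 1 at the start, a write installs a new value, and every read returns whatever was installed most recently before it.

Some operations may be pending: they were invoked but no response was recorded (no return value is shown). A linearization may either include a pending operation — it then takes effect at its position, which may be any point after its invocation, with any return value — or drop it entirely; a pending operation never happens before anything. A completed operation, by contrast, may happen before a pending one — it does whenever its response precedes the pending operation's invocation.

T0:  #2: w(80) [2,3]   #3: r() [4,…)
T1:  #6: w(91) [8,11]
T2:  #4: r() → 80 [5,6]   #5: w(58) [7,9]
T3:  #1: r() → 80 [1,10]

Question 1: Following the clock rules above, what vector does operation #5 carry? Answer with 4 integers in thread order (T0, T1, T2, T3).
invoked at 8, #6 has no predecessors; its own T1 bump gives (0, 1, 0, 0)
invoked at 2, #2 has no predecessors; its own T0 bump gives (1, 0, 0, 0)
#1 (invocation 1): componentwise max over VC(#2)=(1, 0, 0, 0), +1 at T3, giving (1, 0, 0, 1)
#4 (invocation 5): componentwise max over VC(#2)=(1, 0, 0, 0), +1 at T2, giving (1, 0, 1, 0)
#3 (invocation 4): componentwise max over VC(#2)=(1, 0, 0, 0), +1 at T0, giving (2, 0, 0, 0)
#5 (invocation 7): componentwise max over VC(#4)=(1, 0, 1, 0), +1 at T2, giving (1, 0, 2, 0)
target: VC(#5) = (1, 0, 2, 0)

(1, 0, 2, 0)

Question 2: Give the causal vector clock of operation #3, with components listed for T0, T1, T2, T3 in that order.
no predecessors for #6 (invoked 8): T1 increments from zero → (0, 1, 0, 0)
no predecessors for #2 (invoked 2): T0 increments from zero → (1, 0, 0, 0)
VC(#1, invoked at 1): max of VC(#2)=(1, 0, 0, 0), then +1 on thread T3 → (1, 0, 0, 1)
VC(#4, invoked at 5): max of VC(#2)=(1, 0, 0, 0), then +1 on thread T2 → (1, 0, 1, 0)
VC(#3, invoked at 4): max of VC(#2)=(1, 0, 0, 0), then +1 on thread T0 → (2, 0, 0, 0)
VC(#5, invoked at 7): max of VC(#4)=(1, 0, 1, 0), then +1 on thread T2 → (1, 0, 2, 0)
target: VC(#3) = (2, 0, 0, 0)

(2, 0, 0, 0)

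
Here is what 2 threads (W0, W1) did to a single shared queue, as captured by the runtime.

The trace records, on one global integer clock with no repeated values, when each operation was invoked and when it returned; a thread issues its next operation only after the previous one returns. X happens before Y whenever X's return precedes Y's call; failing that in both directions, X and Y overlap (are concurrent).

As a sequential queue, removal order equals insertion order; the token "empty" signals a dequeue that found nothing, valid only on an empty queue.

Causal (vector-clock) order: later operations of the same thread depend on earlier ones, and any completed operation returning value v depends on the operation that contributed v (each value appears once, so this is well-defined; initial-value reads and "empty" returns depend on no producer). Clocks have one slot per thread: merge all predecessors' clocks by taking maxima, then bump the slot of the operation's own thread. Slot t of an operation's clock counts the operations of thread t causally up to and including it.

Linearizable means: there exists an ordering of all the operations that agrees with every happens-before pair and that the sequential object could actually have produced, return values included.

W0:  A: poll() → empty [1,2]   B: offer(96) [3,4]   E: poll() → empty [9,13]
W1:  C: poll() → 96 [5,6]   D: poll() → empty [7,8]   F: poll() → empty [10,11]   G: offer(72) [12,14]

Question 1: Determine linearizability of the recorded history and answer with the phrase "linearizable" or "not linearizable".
a witness: A, B, C, D, E, F, G
step 1: A poll() → empty — queue <>
step 2: B offer(96) — queue <96>
step 3: C poll() → 96 — queue <>
step 4: D poll() → empty — queue <>
step 5: E poll() → empty — queue <>
step 6: F poll() → empty — queue <>
step 7: G offer(72) — queue <72>

linearizable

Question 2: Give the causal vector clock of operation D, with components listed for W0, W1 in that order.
A (invocation 1): nothing precedes it; W0's component alone gives (1, 0)
B, invoked 3, takes VC(A)=(1, 0) under max, adds 1 for W0 → (2, 0)
C, invoked 5, takes VC(B)=(2, 0) under max, adds 1 for W1 → (2, 1)
E, invoked 9, takes VC(B)=(2, 0) under max, adds 1 for W0 → (3, 0)
D, invoked 7, takes VC(C)=(2, 1) under max, adds 1 for W1 → (2, 2)
F, invoked 10, takes VC(D)=(2, 2) under max, adds 1 for W1 → (2, 3)
G, invoked 12, takes VC(F)=(2, 3) under max, adds 1 for W1 → (2, 4)
target: VC(D) = (2, 2)

(2, 2)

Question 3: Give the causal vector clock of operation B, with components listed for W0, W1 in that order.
root op A, invoked 1: fresh clock plus W0's own tick → (1, 0)
merge at B (invoked 3): VC(A)=(1, 0), own-thread bump on W0 → (2, 0)
merge at C (invoked 5): VC(B)=(2, 0), own-thread bump on W1 → (2, 1)
merge at E (invoked 9): VC(B)=(2, 0), own-thread bump on W0 → (3, 0)
merge at D (invoked 7): VC(C)=(2, 1), own-thread bump on W1 → (2, 2)
merge at F (invoked 10): VC(D)=(2, 2), own-thread bump on W1 → (2, 3)
merge at G (invoked 12): VC(F)=(2, 3), own-thread bump on W1 → (2, 4)
target: VC(B) = (2, 0)

(2, 0)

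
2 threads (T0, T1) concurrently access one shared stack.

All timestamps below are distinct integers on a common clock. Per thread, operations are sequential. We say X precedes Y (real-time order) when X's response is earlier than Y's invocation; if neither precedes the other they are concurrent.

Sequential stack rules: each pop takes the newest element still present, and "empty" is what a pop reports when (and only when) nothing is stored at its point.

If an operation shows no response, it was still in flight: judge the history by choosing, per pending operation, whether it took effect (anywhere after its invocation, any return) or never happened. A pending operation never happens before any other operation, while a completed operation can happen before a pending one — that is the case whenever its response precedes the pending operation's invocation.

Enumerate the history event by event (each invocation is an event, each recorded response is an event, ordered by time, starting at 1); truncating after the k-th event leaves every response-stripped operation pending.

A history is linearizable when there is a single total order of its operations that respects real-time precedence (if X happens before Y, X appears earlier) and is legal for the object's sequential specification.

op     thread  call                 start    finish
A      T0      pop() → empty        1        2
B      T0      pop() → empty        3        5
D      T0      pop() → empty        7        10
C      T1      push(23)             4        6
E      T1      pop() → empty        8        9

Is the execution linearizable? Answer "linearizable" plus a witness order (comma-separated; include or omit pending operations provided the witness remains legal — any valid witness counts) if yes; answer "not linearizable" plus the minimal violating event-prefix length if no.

prefix check: 1..9 passes, 1..10 fails once D's time-10 response joins
real-time-consistent orders of the 5 completed operations: 4 — all fail the stack replay
for example A, B, C, D, E fails at step 4: D pop() → empty is not legal there
for example A, B, C, E, D fails at step 4: E pop() → empty is not legal there

not linearizable — minimal violating prefix: 10 events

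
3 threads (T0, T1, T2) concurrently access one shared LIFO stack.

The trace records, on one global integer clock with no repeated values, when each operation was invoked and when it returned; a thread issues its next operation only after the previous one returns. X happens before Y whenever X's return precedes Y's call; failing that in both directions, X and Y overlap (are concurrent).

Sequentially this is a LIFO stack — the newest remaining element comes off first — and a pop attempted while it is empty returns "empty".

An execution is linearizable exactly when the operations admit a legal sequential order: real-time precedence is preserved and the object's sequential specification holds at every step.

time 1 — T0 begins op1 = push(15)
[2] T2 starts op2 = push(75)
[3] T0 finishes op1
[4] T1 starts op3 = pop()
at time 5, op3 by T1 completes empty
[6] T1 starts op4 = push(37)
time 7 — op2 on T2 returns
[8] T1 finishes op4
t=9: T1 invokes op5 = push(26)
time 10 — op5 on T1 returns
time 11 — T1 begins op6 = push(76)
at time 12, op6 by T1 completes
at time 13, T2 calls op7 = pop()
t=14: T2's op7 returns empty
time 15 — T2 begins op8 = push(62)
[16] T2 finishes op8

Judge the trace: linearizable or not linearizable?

not linearizable

events 1..4 are fine; event 5 — the response of op3 at time 5 — makes the prefix non-linearizable
the sole real-time-consistent order of 2 completed operations fails the LIFO stack replay
no completion choice of the 1 pending operation (op2) rescues it — every subset was tried
sample order op1, op3 (pending dropped) stalls at step 2 — op3 pop() → empty has no legal effect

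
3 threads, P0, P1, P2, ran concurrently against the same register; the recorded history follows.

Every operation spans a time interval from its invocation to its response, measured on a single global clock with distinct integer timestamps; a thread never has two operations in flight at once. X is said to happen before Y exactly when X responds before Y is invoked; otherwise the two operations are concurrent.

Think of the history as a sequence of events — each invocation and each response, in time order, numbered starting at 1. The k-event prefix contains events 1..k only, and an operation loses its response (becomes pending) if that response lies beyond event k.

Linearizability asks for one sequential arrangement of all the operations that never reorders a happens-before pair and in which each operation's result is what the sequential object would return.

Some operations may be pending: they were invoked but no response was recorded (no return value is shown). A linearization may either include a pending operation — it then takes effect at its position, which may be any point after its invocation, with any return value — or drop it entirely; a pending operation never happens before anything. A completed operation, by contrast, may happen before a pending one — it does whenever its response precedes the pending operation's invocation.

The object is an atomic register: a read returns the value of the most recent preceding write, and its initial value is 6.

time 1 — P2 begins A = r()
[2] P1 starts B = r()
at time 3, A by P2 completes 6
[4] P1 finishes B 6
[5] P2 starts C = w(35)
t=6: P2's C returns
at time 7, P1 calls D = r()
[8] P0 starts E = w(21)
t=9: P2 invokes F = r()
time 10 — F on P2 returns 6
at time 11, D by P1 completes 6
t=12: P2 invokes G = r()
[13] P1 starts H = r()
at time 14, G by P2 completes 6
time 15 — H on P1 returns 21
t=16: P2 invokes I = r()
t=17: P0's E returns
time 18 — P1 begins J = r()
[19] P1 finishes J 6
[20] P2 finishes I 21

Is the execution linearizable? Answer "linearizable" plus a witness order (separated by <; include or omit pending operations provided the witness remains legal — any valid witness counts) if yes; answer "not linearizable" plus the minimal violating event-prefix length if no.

through event 9 a valid linearization exists; event 10 (F responding at time 10) ends that
4 completed operations, 2 real-time-consistent orders — every register replay fails
including or dropping the 2 pending operations (D, E) in any combination fails
sample order A, B, C, F (pending dropped) stalls at step 4 — F r() → 6 has no legal effect
sample order B, A, C, F (pending dropped) stalls at step 4 — F r() → 6 has no legal effect

not linearizable — minimal violating prefix: 10 events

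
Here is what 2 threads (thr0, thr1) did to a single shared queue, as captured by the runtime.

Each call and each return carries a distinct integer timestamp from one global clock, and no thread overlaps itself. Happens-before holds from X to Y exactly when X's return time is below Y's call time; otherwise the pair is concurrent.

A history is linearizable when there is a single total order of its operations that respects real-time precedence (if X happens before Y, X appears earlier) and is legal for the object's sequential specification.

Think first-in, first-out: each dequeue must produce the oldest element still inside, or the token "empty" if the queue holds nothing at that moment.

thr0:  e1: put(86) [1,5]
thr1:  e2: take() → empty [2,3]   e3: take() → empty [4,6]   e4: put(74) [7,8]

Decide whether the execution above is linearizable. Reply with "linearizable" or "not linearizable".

one valid linearization: e2, e3, e1, e4
1. e2 take() → empty, leaving queue <>
2. e3 take() → empty, leaving queue <>
3. e1 put(86), leaving queue <86>
4. e4 put(74), leaving queue <86,74>

linearizable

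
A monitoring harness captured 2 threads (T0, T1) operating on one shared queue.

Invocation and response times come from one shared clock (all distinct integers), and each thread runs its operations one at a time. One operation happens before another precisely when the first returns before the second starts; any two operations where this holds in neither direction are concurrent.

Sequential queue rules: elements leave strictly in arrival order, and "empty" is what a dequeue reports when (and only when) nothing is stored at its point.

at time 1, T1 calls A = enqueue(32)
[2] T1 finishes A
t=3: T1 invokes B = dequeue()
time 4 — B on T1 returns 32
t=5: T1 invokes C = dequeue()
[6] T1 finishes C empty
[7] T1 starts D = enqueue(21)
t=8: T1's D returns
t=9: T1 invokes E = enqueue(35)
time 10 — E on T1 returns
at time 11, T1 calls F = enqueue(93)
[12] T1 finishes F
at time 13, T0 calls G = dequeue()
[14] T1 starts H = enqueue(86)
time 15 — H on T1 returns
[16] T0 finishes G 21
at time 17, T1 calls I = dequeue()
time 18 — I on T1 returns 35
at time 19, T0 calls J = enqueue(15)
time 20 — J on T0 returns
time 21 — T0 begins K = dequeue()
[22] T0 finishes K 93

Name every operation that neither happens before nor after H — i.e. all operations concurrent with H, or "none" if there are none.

H runs from 14 to 15; window-overlapping ops are concurrent
A [1,2]: before
B [3,4]: before
C [5,6]: before
D [7,8]: before
E [9,10]: before
F [11,12]: before
G [13,16]: concurrent
I [17,18]: after
J [19,20]: after
K [21,22]: after

G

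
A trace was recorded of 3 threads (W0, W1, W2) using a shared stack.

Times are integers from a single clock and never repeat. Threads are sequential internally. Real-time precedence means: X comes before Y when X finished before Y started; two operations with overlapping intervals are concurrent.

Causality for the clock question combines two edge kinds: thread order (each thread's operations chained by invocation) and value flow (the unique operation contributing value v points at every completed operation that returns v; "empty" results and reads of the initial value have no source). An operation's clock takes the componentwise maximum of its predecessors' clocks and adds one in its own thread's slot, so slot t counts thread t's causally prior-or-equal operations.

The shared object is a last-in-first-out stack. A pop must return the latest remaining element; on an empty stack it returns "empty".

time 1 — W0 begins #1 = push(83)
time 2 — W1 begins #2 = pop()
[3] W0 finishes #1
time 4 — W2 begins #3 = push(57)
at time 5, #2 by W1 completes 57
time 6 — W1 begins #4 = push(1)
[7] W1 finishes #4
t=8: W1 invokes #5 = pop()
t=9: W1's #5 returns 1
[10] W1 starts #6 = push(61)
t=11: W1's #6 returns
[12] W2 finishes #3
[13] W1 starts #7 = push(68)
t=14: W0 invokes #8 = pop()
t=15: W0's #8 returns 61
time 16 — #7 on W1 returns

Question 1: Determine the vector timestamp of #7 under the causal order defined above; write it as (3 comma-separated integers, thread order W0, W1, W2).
(0, 5, 1)

no predecessors for #3 (invoked 4): W2 increments from zero → (0, 0, 1)
no predecessors for #1 (invoked 1): W0 increments from zero → (1, 0, 0)
invoked at 2, #2 merges VC(#3)=(0, 0, 1) and bumps W1's slot → (0, 1, 1)
invoked at 6, #4 merges VC(#2)=(0, 1, 1) and bumps W1's slot → (0, 2, 1)
invoked at 8, #5 merges VC(#4)=(0, 2, 1) and bumps W1's slot → (0, 3, 1)
invoked at 10, #6 merges VC(#5)=(0, 3, 1) and bumps W1's slot → (0, 4, 1)
invoked at 13, #7 merges VC(#6)=(0, 4, 1) and bumps W1's slot → (0, 5, 1)
invoked at 14, #8 merges VC(#1)=(1, 0, 0), VC(#6)=(0, 4, 1) and bumps W0's slot → (2, 4, 1)
target: VC(#7) = (0, 5, 1)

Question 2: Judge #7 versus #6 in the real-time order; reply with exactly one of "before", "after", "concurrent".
after

#7 spans [13,16], #6 spans [10,11]
resp(#6)=11 < inv(#7)=13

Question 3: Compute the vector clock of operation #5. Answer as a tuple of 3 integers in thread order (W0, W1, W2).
(0, 3, 1)

root op #3, invoked 4: fresh clock plus W2's own tick → (0, 0, 1)
root op #1, invoked 1: fresh clock plus W0's own tick → (1, 0, 0)
from VC(#3)=(0, 0, 1), #2 (invoked 2) maxes components and bumps W1 → (0, 1, 1)
from VC(#2)=(0, 1, 1), #4 (invoked 6) maxes components and bumps W1 → (0, 2, 1)
from VC(#4)=(0, 2, 1), #5 (invoked 8) maxes components and bumps W1 → (0, 3, 1)
from VC(#5)=(0, 3, 1), #6 (invoked 10) maxes components and bumps W1 → (0, 4, 1)
from VC(#6)=(0, 4, 1), #7 (invoked 13) maxes components and bumps W1 → (0, 5, 1)
from VC(#1)=(1, 0, 0), VC(#6)=(0, 4, 1), #8 (invoked 14) maxes components and bumps W0 → (2, 4, 1)
target: VC(#5) = (0, 3, 1)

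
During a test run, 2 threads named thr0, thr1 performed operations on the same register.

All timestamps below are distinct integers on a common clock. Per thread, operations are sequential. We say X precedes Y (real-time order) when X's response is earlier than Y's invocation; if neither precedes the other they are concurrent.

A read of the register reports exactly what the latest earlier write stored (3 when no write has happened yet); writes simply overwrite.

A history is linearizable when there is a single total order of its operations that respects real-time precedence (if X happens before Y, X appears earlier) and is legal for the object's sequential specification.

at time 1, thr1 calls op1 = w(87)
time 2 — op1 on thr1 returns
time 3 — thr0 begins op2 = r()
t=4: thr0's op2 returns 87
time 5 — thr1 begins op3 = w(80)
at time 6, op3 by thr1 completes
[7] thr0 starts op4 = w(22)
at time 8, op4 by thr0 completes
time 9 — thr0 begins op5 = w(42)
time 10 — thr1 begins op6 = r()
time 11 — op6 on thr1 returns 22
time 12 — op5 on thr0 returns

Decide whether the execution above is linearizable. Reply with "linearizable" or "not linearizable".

linearizable

one valid linearization: op1, op2, op3, op4, op6, op5
after step 1 (op1 w(87)): value 87
after step 2 (op2 r() → 87): value 87
after step 3 (op3 w(80)): value 80
after step 4 (op4 w(22)): value 22
after step 5 (op6 r() → 22): value 22
after step 6 (op5 w(42)): value 42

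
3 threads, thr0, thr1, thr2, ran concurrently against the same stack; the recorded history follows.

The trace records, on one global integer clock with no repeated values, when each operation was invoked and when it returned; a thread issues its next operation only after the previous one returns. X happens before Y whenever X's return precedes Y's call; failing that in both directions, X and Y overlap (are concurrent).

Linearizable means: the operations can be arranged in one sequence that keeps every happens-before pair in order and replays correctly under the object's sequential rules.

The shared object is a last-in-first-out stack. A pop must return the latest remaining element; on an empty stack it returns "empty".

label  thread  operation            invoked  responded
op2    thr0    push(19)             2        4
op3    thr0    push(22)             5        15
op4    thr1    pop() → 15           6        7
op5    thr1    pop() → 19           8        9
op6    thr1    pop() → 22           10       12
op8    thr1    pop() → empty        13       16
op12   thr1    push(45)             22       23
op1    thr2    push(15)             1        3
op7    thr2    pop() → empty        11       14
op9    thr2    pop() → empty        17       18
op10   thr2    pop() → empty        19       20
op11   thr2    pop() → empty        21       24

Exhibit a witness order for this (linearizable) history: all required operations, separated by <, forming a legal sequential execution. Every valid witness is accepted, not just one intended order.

1. op2 push(19), leaving stack <19>
2. op1 push(15), leaving stack <19,15>
3. op4 pop() → 15, leaving stack <19>
4. op5 pop() → 19, leaving stack <>
5. op3 push(22), leaving stack <22>
6. op6 pop() → 22, leaving stack <>
7. op7 pop() → empty, leaving stack <>
8. op8 pop() → empty, leaving stack <>
9. op9 pop() → empty, leaving stack <>
10. op10 pop() → empty, leaving stack <>
11. op11 pop() → empty, leaving stack <>
12. op12 push(45), leaving stack <45>

op2 < op1 < op4 < op5 < op3 < op6 < op7 < op8 < op9 < op10 < op11 < op12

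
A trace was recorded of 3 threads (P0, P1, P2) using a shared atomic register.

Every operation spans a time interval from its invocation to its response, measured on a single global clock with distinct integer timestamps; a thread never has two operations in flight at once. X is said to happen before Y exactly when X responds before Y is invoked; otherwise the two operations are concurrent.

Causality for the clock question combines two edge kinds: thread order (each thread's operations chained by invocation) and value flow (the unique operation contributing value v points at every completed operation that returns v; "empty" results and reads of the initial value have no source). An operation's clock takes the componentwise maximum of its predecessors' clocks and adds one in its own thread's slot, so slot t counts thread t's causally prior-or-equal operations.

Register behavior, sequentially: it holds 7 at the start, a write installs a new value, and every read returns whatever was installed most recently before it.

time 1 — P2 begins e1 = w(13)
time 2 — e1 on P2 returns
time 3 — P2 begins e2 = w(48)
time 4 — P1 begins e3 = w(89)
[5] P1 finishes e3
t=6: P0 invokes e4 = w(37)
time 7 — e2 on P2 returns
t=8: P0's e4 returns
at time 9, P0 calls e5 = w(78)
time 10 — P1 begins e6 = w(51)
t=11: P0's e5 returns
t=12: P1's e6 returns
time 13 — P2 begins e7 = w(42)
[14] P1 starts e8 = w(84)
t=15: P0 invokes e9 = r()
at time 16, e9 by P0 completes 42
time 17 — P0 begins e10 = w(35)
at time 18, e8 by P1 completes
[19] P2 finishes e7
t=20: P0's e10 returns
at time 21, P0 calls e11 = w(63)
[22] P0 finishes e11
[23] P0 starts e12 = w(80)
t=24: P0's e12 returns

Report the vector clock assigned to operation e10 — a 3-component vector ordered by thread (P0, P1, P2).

invoked at 1, e1 has no predecessors; its own P2 bump gives (0, 0, 1)
invoked at 4, e3 has no predecessors; its own P1 bump gives (0, 1, 0)
invoked at 6, e4 has no predecessors; its own P0 bump gives (1, 0, 0)
e2 (invocation 3): componentwise max over VC(e1)=(0, 0, 1), +1 at P2, giving (0, 0, 2)
e6 (invocation 10): componentwise max over VC(e3)=(0, 1, 0), +1 at P1, giving (0, 2, 0)
e5 (invocation 9): componentwise max over VC(e4)=(1, 0, 0), +1 at P0, giving (2, 0, 0)
e7 (invocation 13): componentwise max over VC(e2)=(0, 0, 2), +1 at P2, giving (0, 0, 3)
e8 (invocation 14): componentwise max over VC(e6)=(0, 2, 0), +1 at P1, giving (0, 3, 0)
e9 (invocation 15): componentwise max over VC(e5)=(2, 0, 0), VC(e7)=(0, 0, 3), +1 at P0, giving (3, 0, 3)
e10 (invocation 17): componentwise max over VC(e9)=(3, 0, 3), +1 at P0, giving (4, 0, 3)
e11 (invocation 21): componentwise max over VC(e10)=(4, 0, 3), +1 at P0, giving (5, 0, 3)
e12 (invocation 23): componentwise max over VC(e11)=(5, 0, 3), +1 at P0, giving (6, 0, 3)
target: VC(e10) = (4, 0, 3)

(4, 0, 3)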